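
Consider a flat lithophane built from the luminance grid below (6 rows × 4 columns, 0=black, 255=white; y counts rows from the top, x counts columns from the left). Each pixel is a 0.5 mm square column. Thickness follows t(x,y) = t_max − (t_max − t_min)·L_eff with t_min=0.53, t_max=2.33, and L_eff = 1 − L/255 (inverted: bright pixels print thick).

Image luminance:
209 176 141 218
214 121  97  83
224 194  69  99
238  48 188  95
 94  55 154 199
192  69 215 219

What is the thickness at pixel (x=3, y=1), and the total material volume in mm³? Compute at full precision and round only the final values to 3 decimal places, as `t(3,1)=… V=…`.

t(3,1)=1.116 V=9.552

span = t_max - t_min = 2.33 - 0.53 = 1.800
L(3,1) = 83, L_eff = 1 - 83/255 = 0.674510 (inverted)
t(3,1) = 2.33 - 1.800·0.674510 = 1.116
Σt over all 6·4 pixels = 16239/425 ≈ 38.2094118
V = pitch²·Σt = 0.5²·16239/425 = 9.552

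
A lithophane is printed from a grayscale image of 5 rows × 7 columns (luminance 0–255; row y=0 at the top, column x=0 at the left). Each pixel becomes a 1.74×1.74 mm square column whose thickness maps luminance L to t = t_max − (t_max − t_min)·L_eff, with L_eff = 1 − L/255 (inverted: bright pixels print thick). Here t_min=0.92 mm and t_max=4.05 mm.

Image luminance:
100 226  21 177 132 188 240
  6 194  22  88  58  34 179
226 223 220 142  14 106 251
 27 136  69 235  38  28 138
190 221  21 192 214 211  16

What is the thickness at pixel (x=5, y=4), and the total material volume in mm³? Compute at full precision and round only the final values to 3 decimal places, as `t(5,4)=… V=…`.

t(5,4)=3.510 V=267.804

span = t_max - t_min = 4.05 - 0.92 = 3.130
L(5,4) = 211, L_eff = 1 - 211/255 = 0.172549 (inverted)
t(5,4) = 4.05 - 3.130·0.172549 = 3.510
Σt over all 5·7 pixels = 2255579/25500 ≈ 88.4540784
V = pitch²·Σt = 1.74²·2255579/25500 = 267.804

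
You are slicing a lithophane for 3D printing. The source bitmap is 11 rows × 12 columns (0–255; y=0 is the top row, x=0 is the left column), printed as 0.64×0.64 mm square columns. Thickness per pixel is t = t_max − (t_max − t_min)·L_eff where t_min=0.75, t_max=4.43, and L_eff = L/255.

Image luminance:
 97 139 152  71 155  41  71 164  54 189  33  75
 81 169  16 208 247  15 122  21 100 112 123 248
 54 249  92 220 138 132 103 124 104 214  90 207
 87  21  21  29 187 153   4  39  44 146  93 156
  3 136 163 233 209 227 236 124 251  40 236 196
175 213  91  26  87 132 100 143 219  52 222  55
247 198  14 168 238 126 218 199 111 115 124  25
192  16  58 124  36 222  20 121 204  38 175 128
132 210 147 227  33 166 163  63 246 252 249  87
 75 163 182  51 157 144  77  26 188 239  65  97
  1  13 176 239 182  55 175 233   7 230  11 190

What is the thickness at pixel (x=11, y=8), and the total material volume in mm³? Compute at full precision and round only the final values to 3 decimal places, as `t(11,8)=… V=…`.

t(11,8)=3.174 V=138.751

span = t_max - t_min = 4.43 - 0.75 = 3.680
L(11,8) = 87, L_eff = 87/255 = 0.341176
t(11,8) = 4.43 - 3.680·0.341176 = 3.174
Σt over all 11·12 pixels = 2159521/6375 ≈ 338.7483922
V = pitch²·Σt = 0.64²·2159521/6375 = 138.751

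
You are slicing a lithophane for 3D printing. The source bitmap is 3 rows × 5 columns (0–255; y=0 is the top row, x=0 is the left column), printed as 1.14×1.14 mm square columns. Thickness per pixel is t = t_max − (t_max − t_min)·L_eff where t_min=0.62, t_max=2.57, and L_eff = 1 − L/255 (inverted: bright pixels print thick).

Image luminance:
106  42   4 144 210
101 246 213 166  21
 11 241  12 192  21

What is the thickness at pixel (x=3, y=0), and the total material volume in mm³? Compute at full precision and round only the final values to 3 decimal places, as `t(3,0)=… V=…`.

span = t_max - t_min = 2.57 - 0.62 = 1.950
L(3,0) = 144, L_eff = 1 - 144/255 = 0.435294 (inverted)
t(3,0) = 2.57 - 1.950·0.435294 = 1.721
Σt over all 3·5 pixels = 383/17 ≈ 22.5294118
V = pitch²·Σt = 1.14²·383/17 = 29.279

t(3,0)=1.721 V=29.279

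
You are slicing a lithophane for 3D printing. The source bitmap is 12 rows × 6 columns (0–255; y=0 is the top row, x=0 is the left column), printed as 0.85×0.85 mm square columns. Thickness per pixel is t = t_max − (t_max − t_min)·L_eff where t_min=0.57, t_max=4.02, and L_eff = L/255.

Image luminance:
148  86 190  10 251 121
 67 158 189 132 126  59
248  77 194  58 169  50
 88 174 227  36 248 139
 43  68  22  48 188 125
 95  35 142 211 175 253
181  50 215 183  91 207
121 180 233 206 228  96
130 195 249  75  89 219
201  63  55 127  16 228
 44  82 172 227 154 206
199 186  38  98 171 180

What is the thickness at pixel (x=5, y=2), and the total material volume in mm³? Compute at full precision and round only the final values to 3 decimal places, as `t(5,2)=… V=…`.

t(5,2)=3.344 V=110.931

span = t_max - t_min = 4.02 - 0.57 = 3.450
L(5,2) = 50, L_eff = 50/255 = 0.196078
t(5,2) = 4.02 - 3.450·0.196078 = 3.344
Σt over all 12·6 pixels = 261013/1700 ≈ 153.5370588
V = pitch²·Σt = 0.85²·261013/1700 = 110.931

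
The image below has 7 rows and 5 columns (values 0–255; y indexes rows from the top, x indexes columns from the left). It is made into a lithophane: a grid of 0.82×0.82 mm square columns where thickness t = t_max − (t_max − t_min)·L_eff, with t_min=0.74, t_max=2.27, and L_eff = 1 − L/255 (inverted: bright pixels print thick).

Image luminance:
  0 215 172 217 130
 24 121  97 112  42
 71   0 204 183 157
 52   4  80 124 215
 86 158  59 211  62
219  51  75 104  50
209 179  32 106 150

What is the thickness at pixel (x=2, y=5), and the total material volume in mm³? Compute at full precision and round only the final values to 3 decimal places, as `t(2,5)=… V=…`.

t(2,5)=1.190 V=33.436

span = t_max - t_min = 2.27 - 0.74 = 1.530
L(2,5) = 75, L_eff = 1 - 75/255 = 0.705882 (inverted)
t(2,5) = 2.27 - 1.530·0.705882 = 1.190
Σt over all 7·5 pixels = 49.726
V = pitch²·Σt = 0.82²·49.726 = 33.436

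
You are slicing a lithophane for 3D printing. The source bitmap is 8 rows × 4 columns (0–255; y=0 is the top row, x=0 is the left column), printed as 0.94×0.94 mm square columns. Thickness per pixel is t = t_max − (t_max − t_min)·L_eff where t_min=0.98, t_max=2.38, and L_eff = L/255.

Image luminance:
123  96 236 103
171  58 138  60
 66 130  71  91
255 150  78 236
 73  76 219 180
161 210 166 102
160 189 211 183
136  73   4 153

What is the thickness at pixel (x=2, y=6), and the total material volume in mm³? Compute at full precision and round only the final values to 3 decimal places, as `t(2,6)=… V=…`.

t(2,6)=1.222 V=46.154

span = t_max - t_min = 2.38 - 0.98 = 1.400
L(2,6) = 211, L_eff = 211/255 = 0.827451
t(2,6) = 2.38 - 1.400·0.827451 = 1.222
Σt over all 8·4 pixels = 66598/1275 ≈ 52.2337255
V = pitch²·Σt = 0.94²·66598/1275 = 46.154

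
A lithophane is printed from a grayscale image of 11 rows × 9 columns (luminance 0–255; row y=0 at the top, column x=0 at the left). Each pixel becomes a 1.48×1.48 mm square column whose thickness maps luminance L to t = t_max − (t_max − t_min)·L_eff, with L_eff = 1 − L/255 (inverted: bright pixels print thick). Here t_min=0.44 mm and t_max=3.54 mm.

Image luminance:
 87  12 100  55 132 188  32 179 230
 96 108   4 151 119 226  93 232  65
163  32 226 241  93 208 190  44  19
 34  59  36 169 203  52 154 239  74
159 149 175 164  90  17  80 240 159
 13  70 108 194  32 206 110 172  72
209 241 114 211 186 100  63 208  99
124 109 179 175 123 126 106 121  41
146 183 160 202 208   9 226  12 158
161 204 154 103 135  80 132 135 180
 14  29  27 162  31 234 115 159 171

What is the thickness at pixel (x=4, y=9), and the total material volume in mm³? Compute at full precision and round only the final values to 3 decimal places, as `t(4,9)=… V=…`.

span = t_max - t_min = 3.54 - 0.44 = 3.100
L(4,9) = 135, L_eff = 1 - 135/255 = 0.470588 (inverted)
t(4,9) = 3.54 - 3.100·0.470588 = 2.081
Σt over all 11·9 pixels = 251149/1275 ≈ 196.9796078
V = pitch²·Σt = 1.48²·251149/1275 = 431.464

t(4,9)=2.081 V=431.464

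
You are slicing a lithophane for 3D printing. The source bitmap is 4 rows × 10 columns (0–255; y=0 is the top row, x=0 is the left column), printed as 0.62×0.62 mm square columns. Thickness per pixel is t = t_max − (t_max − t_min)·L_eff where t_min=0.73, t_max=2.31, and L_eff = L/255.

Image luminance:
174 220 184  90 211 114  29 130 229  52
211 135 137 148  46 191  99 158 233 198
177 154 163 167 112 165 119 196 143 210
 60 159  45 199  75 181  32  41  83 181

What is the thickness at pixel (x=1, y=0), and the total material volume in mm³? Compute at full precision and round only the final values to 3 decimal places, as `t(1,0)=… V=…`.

span = t_max - t_min = 2.31 - 0.73 = 1.580
L(1,0) = 220, L_eff = 220/255 = 0.862745
t(1,0) = 2.31 - 1.580·0.862745 = 0.947
Σt over all 4·10 pixels = 731671/12750 ≈ 57.3859608
V = pitch²·Σt = 0.62²·731671/12750 = 22.059

t(1,0)=0.947 V=22.059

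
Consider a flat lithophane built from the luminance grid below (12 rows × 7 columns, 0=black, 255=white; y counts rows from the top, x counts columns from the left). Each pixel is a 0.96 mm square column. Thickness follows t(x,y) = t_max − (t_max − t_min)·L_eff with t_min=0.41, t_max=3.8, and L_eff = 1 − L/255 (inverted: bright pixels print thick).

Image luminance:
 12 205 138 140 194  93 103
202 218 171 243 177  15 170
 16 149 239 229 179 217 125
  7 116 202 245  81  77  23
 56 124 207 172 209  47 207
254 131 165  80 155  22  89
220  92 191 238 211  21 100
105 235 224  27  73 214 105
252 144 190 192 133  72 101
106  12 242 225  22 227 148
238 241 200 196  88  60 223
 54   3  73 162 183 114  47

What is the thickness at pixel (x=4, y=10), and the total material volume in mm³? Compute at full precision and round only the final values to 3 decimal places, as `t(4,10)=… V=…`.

t(4,10)=1.580 V=177.635

span = t_max - t_min = 3.8 - 0.41 = 3.390
L(4,10) = 88, L_eff = 1 - 88/255 = 0.654902 (inverted)
t(4,10) = 3.8 - 3.390·0.654902 = 1.580
Σt over all 12·7 pixels = 409586/2125 ≈ 192.7463529
V = pitch²·Σt = 0.96²·409586/2125 = 177.635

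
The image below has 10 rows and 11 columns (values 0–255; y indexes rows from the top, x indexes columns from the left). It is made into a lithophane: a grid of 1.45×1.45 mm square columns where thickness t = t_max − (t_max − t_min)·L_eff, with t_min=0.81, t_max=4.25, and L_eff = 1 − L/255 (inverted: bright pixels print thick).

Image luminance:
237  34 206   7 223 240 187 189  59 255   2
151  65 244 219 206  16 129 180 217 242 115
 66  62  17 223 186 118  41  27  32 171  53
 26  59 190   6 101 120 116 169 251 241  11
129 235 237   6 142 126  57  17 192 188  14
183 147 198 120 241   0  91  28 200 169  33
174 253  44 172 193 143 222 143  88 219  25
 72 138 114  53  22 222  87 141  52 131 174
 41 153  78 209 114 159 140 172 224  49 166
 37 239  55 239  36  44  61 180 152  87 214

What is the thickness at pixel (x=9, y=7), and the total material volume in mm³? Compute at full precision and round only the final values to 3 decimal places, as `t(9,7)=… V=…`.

span = t_max - t_min = 4.25 - 0.81 = 3.440
L(9,7) = 131, L_eff = 1 - 131/255 = 0.486275 (inverted)
t(9,7) = 4.25 - 3.440·0.486275 = 2.577
Σt over all 10·11 pixels = 1192407/4250 ≈ 280.5663529
V = pitch²·Σt = 1.45²·1192407/4250 = 589.891

t(9,7)=2.577 V=589.891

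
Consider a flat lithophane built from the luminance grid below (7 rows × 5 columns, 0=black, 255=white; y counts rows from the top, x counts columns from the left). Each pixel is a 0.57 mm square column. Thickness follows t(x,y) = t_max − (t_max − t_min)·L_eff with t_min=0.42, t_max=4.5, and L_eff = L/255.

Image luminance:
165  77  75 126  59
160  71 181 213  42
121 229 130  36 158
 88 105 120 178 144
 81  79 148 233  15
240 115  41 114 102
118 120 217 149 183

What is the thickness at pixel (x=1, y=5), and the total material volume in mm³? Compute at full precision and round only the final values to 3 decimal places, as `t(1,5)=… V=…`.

t(1,5)=2.660 V=28.127

span = t_max - t_min = 4.5 - 0.42 = 4.080
L(1,5) = 115, L_eff = 115/255 = 0.450980
t(1,5) = 4.5 - 4.080·0.450980 = 2.660
Σt over all 7·5 pixels = 86.572
V = pitch²·Σt = 0.57²·86.572 = 28.127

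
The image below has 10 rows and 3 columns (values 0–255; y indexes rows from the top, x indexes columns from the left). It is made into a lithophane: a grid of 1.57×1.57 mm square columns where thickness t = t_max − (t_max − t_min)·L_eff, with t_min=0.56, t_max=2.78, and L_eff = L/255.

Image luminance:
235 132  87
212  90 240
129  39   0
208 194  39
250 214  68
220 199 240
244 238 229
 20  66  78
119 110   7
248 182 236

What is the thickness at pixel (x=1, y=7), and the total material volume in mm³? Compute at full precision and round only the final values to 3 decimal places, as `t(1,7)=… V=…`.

span = t_max - t_min = 2.78 - 0.56 = 2.220
L(1,7) = 66, L_eff = 66/255 = 0.258824
t(1,7) = 2.78 - 2.220·0.258824 = 2.205
Σt over all 10·3 pixels = 43.588
V = pitch²·Σt = 1.57²·43.588 = 107.440

t(1,7)=2.205 V=107.440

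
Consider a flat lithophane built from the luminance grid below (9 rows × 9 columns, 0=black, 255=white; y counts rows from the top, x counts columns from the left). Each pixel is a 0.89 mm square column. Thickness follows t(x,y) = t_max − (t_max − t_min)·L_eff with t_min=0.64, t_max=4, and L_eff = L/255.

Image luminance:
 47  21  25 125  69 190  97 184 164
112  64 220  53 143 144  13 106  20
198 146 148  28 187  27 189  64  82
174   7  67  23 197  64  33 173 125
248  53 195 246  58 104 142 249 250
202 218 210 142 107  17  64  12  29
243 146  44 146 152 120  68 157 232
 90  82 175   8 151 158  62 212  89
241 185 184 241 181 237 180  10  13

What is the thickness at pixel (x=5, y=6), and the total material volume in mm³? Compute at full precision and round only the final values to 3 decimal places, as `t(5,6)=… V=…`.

span = t_max - t_min = 4 - 0.64 = 3.360
L(5,6) = 120, L_eff = 120/255 = 0.470588
t(5,6) = 4 - 3.360·0.470588 = 2.419
Σt over all 9·9 pixels = 406204/2125 ≈ 191.1548235
V = pitch²·Σt = 0.89²·406204/2125 = 151.414

t(5,6)=2.419 V=151.414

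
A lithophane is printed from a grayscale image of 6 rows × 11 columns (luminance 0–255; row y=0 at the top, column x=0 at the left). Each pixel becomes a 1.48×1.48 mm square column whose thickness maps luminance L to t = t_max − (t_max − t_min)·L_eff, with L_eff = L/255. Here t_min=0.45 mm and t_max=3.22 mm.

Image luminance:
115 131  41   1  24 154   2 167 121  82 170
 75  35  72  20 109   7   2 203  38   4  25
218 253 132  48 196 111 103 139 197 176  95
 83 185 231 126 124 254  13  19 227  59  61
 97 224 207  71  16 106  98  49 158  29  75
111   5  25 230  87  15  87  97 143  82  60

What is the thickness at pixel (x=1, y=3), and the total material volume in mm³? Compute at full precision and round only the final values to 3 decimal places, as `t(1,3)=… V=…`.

span = t_max - t_min = 3.22 - 0.45 = 2.770
L(1,3) = 185, L_eff = 185/255 = 0.725490
t(1,3) = 3.22 - 2.770·0.725490 = 1.210
Σt over all 6·11 pixels = 59297/425 ≈ 139.5223529
V = pitch²·Σt = 1.48²·59297/425 = 305.610

t(1,3)=1.210 V=305.610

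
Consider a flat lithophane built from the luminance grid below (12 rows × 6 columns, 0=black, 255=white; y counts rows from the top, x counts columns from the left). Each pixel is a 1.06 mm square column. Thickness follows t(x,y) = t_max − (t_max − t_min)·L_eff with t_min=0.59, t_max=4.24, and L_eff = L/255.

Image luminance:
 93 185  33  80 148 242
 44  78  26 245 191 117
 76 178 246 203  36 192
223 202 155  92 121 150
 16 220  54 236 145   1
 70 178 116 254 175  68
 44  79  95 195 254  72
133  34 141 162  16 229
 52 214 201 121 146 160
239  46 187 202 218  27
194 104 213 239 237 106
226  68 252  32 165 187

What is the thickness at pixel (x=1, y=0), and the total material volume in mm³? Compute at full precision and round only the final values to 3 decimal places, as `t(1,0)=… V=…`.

span = t_max - t_min = 4.24 - 0.59 = 3.650
L(1,0) = 185, L_eff = 185/255 = 0.725490
t(1,0) = 4.24 - 3.650·0.725490 = 1.592
Σt over all 12·6 pixels = 271287/1700 ≈ 159.5805882
V = pitch²·Σt = 1.06²·271287/1700 = 179.305

t(1,0)=1.592 V=179.305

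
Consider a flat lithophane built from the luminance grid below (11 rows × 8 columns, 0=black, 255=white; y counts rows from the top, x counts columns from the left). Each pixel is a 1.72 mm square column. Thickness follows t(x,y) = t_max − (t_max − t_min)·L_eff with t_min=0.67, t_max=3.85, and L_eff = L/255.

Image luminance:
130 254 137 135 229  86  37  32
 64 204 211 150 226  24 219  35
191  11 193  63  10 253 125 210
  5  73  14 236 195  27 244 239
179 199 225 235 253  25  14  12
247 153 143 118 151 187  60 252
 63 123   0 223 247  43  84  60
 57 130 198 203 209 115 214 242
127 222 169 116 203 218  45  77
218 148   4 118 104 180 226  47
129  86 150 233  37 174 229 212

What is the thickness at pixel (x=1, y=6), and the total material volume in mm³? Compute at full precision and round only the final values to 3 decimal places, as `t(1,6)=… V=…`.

span = t_max - t_min = 3.85 - 0.67 = 3.180
L(1,6) = 123, L_eff = 123/255 = 0.482353
t(1,6) = 3.85 - 3.180·0.482353 = 2.316
Σt over all 11·8 pixels = 391403/2125 ≈ 184.1896471
V = pitch²·Σt = 1.72²·391403/2125 = 544.907

t(1,6)=2.316 V=544.907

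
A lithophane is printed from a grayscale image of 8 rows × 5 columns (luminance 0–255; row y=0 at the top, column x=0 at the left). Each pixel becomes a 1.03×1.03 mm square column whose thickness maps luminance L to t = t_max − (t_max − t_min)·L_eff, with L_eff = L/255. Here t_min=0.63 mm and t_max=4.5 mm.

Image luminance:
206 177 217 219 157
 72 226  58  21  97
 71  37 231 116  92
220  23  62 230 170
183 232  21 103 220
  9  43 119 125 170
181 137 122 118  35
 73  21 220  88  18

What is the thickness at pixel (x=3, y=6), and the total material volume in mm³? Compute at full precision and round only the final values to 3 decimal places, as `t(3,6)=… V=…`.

span = t_max - t_min = 4.5 - 0.63 = 3.870
L(3,6) = 118, L_eff = 118/255 = 0.462745
t(3,6) = 4.5 - 3.870·0.462745 = 2.709
Σt over all 8·5 pixels = 44637/425 ≈ 105.0282353
V = pitch²·Σt = 1.03²·44637/425 = 111.424

t(3,6)=2.709 V=111.424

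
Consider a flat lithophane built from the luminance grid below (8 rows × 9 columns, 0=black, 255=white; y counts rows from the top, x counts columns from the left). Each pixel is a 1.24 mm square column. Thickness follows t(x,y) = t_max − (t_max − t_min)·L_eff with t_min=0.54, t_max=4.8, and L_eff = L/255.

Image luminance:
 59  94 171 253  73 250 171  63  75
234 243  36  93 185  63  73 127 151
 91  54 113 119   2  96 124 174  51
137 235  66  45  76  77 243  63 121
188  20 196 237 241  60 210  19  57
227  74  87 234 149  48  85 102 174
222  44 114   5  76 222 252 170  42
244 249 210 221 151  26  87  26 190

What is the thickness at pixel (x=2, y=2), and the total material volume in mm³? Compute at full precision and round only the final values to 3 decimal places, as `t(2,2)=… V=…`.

span = t_max - t_min = 4.8 - 0.54 = 4.260
L(2,2) = 113, L_eff = 113/255 = 0.443137
t(2,2) = 4.8 - 4.260·0.443137 = 2.912
Σt over all 8·9 pixels = 81134/425 ≈ 190.9035294
V = pitch²·Σt = 1.24²·81134/425 = 293.533

t(2,2)=2.912 V=293.533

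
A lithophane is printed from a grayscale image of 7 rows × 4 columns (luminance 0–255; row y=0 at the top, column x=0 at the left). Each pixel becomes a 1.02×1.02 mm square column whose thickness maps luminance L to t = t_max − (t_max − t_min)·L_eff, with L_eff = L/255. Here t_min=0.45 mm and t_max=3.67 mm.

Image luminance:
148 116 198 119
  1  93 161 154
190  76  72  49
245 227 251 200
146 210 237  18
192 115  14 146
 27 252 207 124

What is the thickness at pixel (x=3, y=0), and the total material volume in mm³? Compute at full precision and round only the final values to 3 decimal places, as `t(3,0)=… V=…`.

span = t_max - t_min = 3.67 - 0.45 = 3.220
L(3,0) = 119, L_eff = 119/255 = 0.466667
t(3,0) = 3.67 - 3.220·0.466667 = 2.167
Σt over all 7·4 pixels = 334061/6375 ≈ 52.4017255
V = pitch²·Σt = 1.02²·334061/6375 = 54.519

t(3,0)=2.167 V=54.519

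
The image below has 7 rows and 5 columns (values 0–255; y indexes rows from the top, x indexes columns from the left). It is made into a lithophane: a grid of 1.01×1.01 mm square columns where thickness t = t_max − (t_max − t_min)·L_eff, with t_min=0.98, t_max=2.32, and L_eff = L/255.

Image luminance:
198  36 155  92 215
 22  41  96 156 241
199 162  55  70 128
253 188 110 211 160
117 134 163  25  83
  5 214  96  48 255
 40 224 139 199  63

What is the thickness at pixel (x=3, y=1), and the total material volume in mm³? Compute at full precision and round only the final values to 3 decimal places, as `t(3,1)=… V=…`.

t(3,1)=1.500 V=58.211

span = t_max - t_min = 2.32 - 0.98 = 1.340
L(3,1) = 156, L_eff = 156/255 = 0.611765
t(3,1) = 2.32 - 1.340·0.611765 = 1.500
Σt over all 7·5 pixels = 242523/4250 ≈ 57.0642353
V = pitch²·Σt = 1.01²·242523/4250 = 58.211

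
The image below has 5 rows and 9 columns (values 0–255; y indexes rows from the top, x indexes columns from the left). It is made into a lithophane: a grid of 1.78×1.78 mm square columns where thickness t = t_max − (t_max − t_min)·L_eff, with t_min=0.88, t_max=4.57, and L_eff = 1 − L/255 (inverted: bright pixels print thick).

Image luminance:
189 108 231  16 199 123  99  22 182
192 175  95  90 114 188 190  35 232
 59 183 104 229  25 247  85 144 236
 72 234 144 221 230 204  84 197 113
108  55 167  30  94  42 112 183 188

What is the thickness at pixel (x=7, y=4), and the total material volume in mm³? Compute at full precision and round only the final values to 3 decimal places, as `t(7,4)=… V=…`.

span = t_max - t_min = 4.57 - 0.88 = 3.690
L(7,4) = 183, L_eff = 1 - 183/255 = 0.282353 (inverted)
t(7,4) = 4.57 - 3.690·0.282353 = 3.528
Σt over all 5·9 pixels = 110781/850 ≈ 130.3305882
V = pitch²·Σt = 1.78²·110781/850 = 412.939

t(7,4)=3.528 V=412.939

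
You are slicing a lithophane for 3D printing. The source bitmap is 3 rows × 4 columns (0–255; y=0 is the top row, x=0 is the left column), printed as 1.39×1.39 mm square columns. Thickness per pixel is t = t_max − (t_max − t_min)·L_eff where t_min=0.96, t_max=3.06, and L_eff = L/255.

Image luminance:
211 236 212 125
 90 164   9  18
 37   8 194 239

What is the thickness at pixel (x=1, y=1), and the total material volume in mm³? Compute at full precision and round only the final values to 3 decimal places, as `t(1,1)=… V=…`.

t(1,1)=1.709 V=46.395

span = t_max - t_min = 3.06 - 0.96 = 2.100
L(1,1) = 164, L_eff = 164/255 = 0.643137
t(1,1) = 3.06 - 2.100·0.643137 = 1.709
Σt over all 3·4 pixels = 20411/850 ≈ 24.0129412
V = pitch²·Σt = 1.39²·20411/850 = 46.395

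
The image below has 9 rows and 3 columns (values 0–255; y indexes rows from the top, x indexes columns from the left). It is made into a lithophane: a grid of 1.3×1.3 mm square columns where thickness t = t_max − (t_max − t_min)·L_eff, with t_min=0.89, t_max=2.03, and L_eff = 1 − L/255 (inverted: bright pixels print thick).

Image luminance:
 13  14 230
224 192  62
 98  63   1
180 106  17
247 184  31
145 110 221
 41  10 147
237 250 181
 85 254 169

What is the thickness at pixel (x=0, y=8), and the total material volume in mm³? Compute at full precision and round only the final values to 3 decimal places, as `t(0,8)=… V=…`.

span = t_max - t_min = 2.03 - 0.89 = 1.140
L(0,8) = 85, L_eff = 1 - 85/255 = 0.666667 (inverted)
t(0,8) = 2.03 - 1.140·0.666667 = 1.270
Σt over all 9·3 pixels = 337711/8500 ≈ 39.7307059
V = pitch²·Σt = 1.3²·337711/8500 = 67.145

t(0,8)=1.270 V=67.145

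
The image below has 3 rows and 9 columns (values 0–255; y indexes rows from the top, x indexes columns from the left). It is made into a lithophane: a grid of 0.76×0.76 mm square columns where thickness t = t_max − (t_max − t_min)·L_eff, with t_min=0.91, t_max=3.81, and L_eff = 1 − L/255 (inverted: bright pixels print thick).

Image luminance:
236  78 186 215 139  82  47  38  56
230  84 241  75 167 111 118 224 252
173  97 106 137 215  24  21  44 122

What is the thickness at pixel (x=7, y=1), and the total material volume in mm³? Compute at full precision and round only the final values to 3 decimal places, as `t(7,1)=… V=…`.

t(7,1)=3.457 V=37.301

span = t_max - t_min = 3.81 - 0.91 = 2.900
L(7,1) = 224, L_eff = 1 - 224/255 = 0.121569 (inverted)
t(7,1) = 3.81 - 2.900·0.121569 = 3.457
Σt over all 3·9 pixels = 329351/5100 ≈ 64.5786275
V = pitch²·Σt = 0.76²·329351/5100 = 37.301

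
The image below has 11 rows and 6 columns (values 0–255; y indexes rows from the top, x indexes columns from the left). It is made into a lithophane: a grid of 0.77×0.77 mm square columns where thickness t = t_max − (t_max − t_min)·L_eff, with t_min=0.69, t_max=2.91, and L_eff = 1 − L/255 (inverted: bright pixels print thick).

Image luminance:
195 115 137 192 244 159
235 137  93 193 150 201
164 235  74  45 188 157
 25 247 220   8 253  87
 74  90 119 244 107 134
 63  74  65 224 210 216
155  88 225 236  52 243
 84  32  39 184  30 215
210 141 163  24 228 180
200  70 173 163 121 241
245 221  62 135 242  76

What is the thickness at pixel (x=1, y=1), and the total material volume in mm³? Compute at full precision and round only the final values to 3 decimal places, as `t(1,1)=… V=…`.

t(1,1)=1.883 V=77.854

span = t_max - t_min = 2.91 - 0.69 = 2.220
L(1,1) = 137, L_eff = 1 - 137/255 = 0.462745 (inverted)
t(1,1) = 2.91 - 2.220·0.462745 = 1.883
Σt over all 11·6 pixels = 558069/4250 ≈ 131.3103529
V = pitch²·Σt = 0.77²·558069/4250 = 77.854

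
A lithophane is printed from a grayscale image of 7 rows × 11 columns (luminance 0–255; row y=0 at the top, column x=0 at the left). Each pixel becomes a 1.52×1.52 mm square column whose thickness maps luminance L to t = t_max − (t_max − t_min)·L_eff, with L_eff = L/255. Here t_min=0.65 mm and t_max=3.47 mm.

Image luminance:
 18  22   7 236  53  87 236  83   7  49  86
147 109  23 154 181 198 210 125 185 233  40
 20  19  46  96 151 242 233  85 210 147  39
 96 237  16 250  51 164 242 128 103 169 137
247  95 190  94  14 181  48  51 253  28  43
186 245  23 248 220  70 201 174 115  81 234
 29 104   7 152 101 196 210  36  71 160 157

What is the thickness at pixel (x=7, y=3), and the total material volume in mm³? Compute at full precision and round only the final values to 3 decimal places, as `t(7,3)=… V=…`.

span = t_max - t_min = 3.47 - 0.65 = 2.820
L(7,3) = 128, L_eff = 128/255 = 0.501961
t(7,3) = 3.47 - 2.820·0.501961 = 2.054
Σt over all 7·11 pixels = 1365519/8500 ≈ 160.6492941
V = pitch²·Σt = 1.52²·1365519/8500 = 371.164

t(7,3)=2.054 V=371.164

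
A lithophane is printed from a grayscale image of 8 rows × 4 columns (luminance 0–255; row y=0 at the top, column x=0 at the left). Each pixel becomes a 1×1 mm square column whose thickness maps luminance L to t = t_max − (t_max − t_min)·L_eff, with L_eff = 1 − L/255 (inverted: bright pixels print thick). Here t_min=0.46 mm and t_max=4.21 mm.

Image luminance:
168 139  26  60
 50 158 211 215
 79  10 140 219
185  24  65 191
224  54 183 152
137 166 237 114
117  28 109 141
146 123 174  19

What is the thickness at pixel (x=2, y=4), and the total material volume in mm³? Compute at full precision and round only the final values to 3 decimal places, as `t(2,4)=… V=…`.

t(2,4)=3.151 V=74.485

span = t_max - t_min = 4.21 - 0.46 = 3.750
L(2,4) = 183, L_eff = 1 - 183/255 = 0.282353 (inverted)
t(2,4) = 4.21 - 3.750·0.282353 = 3.151
Σt over all 8·4 pixels = 31656/425 ≈ 74.4847059
V = pitch²·Σt = 1²·31656/425 = 74.485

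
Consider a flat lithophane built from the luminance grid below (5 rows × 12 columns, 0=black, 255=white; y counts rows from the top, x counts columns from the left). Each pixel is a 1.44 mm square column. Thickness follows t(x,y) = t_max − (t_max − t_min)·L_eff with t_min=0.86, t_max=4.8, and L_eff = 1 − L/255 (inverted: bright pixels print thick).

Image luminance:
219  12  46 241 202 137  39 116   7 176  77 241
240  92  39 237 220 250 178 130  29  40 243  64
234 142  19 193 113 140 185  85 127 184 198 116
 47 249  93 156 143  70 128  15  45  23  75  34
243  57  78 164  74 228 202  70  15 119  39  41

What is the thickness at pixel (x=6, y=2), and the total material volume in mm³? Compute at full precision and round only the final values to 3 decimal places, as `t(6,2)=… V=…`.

span = t_max - t_min = 4.8 - 0.86 = 3.940
L(6,2) = 185, L_eff = 1 - 185/255 = 0.274510 (inverted)
t(6,2) = 4.8 - 3.940·0.274510 = 3.718
Σt over all 5·12 pixels = 706481/4250 ≈ 166.2308235
V = pitch²·Σt = 1.44²·706481/4250 = 344.696

t(6,2)=3.718 V=344.696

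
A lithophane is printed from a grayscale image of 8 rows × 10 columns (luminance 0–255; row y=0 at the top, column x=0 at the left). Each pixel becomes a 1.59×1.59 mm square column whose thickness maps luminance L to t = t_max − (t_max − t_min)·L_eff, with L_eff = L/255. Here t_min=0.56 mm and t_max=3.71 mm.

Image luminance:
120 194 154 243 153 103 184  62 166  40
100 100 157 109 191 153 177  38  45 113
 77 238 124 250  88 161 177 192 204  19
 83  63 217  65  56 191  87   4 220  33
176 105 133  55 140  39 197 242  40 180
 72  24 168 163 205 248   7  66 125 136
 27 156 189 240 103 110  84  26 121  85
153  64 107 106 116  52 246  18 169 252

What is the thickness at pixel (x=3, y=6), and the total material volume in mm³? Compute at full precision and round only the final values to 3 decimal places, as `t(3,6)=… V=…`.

span = t_max - t_min = 3.71 - 0.56 = 3.150
L(3,6) = 240, L_eff = 240/255 = 0.941176
t(3,6) = 3.71 - 3.150·0.941176 = 0.745
Σt over all 8·10 pixels = 73136/425 ≈ 172.0847059
V = pitch²·Σt = 1.59²·73136/425 = 435.047

t(3,6)=0.745 V=435.047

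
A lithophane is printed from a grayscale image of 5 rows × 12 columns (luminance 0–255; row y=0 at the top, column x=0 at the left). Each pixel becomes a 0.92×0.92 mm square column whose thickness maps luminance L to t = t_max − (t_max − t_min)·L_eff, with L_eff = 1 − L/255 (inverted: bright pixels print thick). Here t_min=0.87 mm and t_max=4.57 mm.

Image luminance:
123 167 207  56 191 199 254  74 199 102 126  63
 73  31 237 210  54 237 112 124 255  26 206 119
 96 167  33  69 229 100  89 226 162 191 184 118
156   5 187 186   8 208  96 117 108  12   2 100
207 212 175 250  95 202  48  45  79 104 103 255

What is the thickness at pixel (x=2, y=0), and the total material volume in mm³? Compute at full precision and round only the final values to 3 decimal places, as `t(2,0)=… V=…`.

t(2,0)=3.874 V=143.278

span = t_max - t_min = 4.57 - 0.87 = 3.700
L(2,0) = 207, L_eff = 1 - 207/255 = 0.188235 (inverted)
t(2,0) = 4.57 - 3.700·0.188235 = 3.874
Σt over all 5·12 pixels = 431663/2550 ≈ 169.2796078
V = pitch²·Σt = 0.92²·431663/2550 = 143.278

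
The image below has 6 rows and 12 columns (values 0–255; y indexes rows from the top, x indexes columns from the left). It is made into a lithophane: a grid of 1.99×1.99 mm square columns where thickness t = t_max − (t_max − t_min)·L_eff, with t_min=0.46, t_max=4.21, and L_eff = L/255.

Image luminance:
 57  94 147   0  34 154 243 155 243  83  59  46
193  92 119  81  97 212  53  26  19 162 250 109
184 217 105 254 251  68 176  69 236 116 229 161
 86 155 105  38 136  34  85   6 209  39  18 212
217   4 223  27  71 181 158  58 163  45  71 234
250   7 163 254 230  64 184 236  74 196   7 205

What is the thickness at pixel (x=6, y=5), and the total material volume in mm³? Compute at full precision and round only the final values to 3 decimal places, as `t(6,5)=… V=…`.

span = t_max - t_min = 4.21 - 0.46 = 3.750
L(6,5) = 184, L_eff = 184/255 = 0.721569
t(6,5) = 4.21 - 3.750·0.721569 = 1.504
Σt over all 6·12 pixels = 284329/1700 ≈ 167.2523529
V = pitch²·Σt = 1.99²·284329/1700 = 662.336

t(6,5)=1.504 V=662.336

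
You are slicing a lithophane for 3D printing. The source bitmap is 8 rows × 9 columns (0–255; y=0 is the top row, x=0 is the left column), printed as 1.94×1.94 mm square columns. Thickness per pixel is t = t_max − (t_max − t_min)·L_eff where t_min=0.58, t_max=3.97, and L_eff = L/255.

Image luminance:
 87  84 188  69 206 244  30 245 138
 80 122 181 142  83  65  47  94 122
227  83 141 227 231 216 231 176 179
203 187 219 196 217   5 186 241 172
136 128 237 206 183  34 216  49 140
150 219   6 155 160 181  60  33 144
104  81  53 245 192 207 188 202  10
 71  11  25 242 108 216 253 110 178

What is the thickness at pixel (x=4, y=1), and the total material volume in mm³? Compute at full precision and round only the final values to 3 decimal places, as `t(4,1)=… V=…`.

span = t_max - t_min = 3.97 - 0.58 = 3.390
L(4,1) = 83, L_eff = 83/255 = 0.325490
t(4,1) = 3.97 - 3.390·0.325490 = 2.867
Σt over all 8·9 pixels = 1243479/8500 ≈ 146.2916471
V = pitch²·Σt = 1.94²·1243479/8500 = 550.583

t(4,1)=2.867 V=550.583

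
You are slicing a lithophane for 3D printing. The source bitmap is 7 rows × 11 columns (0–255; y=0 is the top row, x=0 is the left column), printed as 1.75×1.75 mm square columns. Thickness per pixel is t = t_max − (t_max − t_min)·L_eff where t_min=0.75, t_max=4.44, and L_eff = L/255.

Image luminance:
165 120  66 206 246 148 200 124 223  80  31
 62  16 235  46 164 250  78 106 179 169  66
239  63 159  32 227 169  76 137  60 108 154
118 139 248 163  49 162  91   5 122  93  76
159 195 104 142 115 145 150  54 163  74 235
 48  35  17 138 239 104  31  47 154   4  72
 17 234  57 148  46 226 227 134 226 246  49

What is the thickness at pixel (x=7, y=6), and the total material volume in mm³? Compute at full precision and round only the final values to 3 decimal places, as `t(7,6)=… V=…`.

span = t_max - t_min = 4.44 - 0.75 = 3.690
L(7,6) = 134, L_eff = 134/255 = 0.525490
t(7,6) = 4.44 - 3.690·0.525490 = 2.501
Σt over all 7·11 pixels = 342453/1700 ≈ 201.4429412
V = pitch²·Σt = 1.75²·342453/1700 = 616.919

t(7,6)=2.501 V=616.919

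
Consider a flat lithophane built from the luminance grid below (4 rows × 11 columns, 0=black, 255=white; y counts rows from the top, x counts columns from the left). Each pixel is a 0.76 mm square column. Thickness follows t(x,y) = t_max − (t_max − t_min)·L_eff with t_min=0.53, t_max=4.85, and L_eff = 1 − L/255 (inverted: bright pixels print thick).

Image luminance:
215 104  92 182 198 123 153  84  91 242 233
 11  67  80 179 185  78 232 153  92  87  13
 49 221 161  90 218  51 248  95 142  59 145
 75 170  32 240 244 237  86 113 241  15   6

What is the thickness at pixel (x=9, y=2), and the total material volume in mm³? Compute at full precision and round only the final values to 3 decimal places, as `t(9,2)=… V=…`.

span = t_max - t_min = 4.85 - 0.53 = 4.320
L(9,2) = 59, L_eff = 1 - 59/255 = 0.768627 (inverted)
t(9,2) = 4.85 - 4.320·0.768627 = 1.530
Σt over all 4·11 pixels = 259507/2125 ≈ 122.1209412
V = pitch²·Σt = 0.76²·259507/2125 = 70.537

t(9,2)=1.530 V=70.537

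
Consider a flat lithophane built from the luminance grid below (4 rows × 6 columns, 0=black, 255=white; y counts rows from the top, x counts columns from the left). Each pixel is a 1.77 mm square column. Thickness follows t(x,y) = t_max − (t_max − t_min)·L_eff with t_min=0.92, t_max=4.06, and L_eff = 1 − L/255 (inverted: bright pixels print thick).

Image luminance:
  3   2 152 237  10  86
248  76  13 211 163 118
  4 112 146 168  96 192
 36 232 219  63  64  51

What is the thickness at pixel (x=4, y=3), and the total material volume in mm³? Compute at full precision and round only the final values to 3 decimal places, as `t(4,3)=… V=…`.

span = t_max - t_min = 4.06 - 0.92 = 3.140
L(4,3) = 64, L_eff = 1 - 64/255 = 0.749020 (inverted)
t(4,3) = 4.06 - 3.140·0.749020 = 1.708
Σt over all 4·6 pixels = 352867/6375 ≈ 55.3516863
V = pitch²·Σt = 1.77²·352867/6375 = 173.411

t(4,3)=1.708 V=173.411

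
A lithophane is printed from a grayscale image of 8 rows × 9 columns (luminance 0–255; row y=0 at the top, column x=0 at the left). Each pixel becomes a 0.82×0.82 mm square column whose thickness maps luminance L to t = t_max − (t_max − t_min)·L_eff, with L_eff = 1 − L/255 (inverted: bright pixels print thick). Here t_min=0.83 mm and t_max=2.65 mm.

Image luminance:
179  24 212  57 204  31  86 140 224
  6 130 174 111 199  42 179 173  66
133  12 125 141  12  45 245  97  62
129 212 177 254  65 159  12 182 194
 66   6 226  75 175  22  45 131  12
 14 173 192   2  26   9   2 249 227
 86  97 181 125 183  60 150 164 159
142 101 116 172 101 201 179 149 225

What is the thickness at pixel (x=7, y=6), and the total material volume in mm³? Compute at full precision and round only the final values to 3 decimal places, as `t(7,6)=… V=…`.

t(7,6)=2.001 V=82.107

span = t_max - t_min = 2.65 - 0.83 = 1.820
L(7,6) = 164, L_eff = 1 - 164/255 = 0.356863 (inverted)
t(7,6) = 2.65 - 1.820·0.356863 = 2.001
Σt over all 8·9 pixels = 259486/2125 ≈ 122.1110588
V = pitch²·Σt = 0.82²·259486/2125 = 82.107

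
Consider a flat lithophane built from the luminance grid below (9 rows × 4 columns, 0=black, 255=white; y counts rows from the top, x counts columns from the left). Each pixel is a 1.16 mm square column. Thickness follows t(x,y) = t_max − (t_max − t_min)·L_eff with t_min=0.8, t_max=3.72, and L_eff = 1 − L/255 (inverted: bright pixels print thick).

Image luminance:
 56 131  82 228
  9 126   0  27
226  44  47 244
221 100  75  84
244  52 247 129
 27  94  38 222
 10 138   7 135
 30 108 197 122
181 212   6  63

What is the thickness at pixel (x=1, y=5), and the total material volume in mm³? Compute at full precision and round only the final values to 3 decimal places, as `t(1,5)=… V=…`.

span = t_max - t_min = 3.72 - 0.8 = 2.920
L(1,5) = 94, L_eff = 1 - 94/255 = 0.631373 (inverted)
t(1,5) = 3.72 - 2.920·0.631373 = 1.876
Σt over all 9·4 pixels = 472826/6375 ≈ 74.1687843
V = pitch²·Σt = 1.16²·472826/6375 = 99.802

t(1,5)=1.876 V=99.802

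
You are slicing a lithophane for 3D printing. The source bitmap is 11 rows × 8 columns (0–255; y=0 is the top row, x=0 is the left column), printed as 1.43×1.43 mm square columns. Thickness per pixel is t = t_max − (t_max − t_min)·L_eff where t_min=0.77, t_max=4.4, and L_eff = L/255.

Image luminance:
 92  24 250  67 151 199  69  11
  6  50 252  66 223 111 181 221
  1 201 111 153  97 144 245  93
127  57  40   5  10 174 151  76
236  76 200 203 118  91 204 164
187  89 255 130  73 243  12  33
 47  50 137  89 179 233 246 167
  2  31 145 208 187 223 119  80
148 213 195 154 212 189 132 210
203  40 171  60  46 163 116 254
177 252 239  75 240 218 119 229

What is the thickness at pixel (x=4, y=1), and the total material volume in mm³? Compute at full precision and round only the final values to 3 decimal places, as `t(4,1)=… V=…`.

span = t_max - t_min = 4.4 - 0.77 = 3.630
L(4,1) = 223, L_eff = 223/255 = 0.874510
t(4,1) = 4.4 - 3.630·0.874510 = 1.226
Σt over all 11·8 pixels = 181863/850 ≈ 213.9564706
V = pitch²·Σt = 1.43²·181863/850 = 437.520

t(4,1)=1.226 V=437.520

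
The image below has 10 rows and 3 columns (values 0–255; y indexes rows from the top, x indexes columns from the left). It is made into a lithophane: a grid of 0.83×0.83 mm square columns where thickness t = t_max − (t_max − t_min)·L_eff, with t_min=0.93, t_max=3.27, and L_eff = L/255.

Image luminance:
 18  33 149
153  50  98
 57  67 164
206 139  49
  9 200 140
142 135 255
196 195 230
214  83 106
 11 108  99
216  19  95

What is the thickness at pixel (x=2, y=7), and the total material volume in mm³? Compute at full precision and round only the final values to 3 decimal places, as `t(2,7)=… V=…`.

t(2,7)=2.297 V=44.595

span = t_max - t_min = 3.27 - 0.93 = 2.340
L(2,7) = 106, L_eff = 106/255 = 0.415686
t(2,7) = 3.27 - 2.340·0.415686 = 2.297
Σt over all 10·3 pixels = 275121/4250 ≈ 64.7343529
V = pitch²·Σt = 0.83²·275121/4250 = 44.595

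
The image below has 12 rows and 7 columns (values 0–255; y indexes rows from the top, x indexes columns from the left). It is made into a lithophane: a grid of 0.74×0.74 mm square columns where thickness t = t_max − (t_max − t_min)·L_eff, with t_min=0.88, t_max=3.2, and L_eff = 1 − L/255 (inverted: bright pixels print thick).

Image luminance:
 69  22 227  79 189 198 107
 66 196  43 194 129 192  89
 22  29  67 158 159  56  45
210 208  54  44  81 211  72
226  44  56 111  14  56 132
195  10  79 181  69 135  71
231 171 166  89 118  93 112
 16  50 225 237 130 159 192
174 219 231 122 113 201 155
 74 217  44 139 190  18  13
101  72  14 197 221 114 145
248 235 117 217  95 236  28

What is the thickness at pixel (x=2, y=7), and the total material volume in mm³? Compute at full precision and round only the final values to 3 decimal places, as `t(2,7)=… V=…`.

span = t_max - t_min = 3.2 - 0.88 = 2.320
L(2,7) = 225, L_eff = 1 - 225/255 = 0.117647 (inverted)
t(2,7) = 3.2 - 2.320·0.117647 = 2.927
Σt over all 12·7 pixels = 1082212/6375 ≈ 169.7587451
V = pitch²·Σt = 0.74²·1082212/6375 = 92.960

t(2,7)=2.927 V=92.960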